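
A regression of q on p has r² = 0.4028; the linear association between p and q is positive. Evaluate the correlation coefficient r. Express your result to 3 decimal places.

|r| = √0.4028 = 0.635
The association is positive, so r = 0.635.

0.635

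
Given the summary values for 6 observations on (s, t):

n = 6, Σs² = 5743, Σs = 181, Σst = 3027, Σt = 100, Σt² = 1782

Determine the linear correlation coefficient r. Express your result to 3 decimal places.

0.057

r = (nΣst − ΣsΣt) / √[(nΣs² − (Σs)²)(nΣt² − (Σt)²)]
Numerator: 6×3027 − 181×100 = 62
Denominator: √[(34458 − 32761)(10692 − 10000)] = √[1697 × 692] = 1083.6623
r = 62 / 1083.6623 ≈ 0.057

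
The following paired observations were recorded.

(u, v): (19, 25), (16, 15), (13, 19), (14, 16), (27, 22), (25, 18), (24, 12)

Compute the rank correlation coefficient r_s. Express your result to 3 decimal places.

Rank u: 4, 3, 1, 2, 7, 6, 5
Rank v: 7, 2, 5, 3, 6, 4, 1
d = rank(u) − rank(v): -3, 1, -4, -1, 1, 2, 4; Σd² = 48
ρ = 1 − 6Σd² / [n(n²−1)] = 1 − 6×48 / (7×48) = 1 − 288/336 ≈ 0.143

0.143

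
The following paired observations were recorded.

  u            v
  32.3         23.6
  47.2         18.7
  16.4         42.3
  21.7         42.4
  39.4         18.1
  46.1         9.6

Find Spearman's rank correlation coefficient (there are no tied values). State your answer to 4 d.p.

Rank u: 3, 6, 1, 2, 4, 5
Rank v: 4, 3, 5, 6, 2, 1
d = rank(u) − rank(v): -1, 3, -4, -4, 2, 4; Σd² = 62
ρ = 1 − 6Σd² / [n(n²−1)] = 1 − 6×62 / (6×35) = 1 − 372/210 ≈ -0.7714

-0.7714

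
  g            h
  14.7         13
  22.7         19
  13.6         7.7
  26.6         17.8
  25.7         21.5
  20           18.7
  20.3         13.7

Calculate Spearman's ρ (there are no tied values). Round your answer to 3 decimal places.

0.714

Rank g: 2, 5, 1, 7, 6, 3, 4
Rank h: 2, 6, 1, 4, 7, 5, 3
d = rank(g) − rank(h): 0, -1, 0, 3, -1, -2, 1; Σd² = 16
ρ = 1 − 6Σd² / [n(n²−1)] = 1 − 6×16 / (7×48) = 1 − 96/336 ≈ 0.714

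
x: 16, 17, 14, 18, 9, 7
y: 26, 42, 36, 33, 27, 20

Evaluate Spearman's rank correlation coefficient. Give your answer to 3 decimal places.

Rank x: 4, 5, 3, 6, 2, 1
Rank y: 2, 6, 5, 4, 3, 1
d = rank(x) − rank(y): 2, -1, -2, 2, -1, 0; Σd² = 14
ρ = 1 − 6Σd² / [n(n²−1)] = 1 − 6×14 / (6×35) = 1 − 84/210 ≈ 0.600

0.600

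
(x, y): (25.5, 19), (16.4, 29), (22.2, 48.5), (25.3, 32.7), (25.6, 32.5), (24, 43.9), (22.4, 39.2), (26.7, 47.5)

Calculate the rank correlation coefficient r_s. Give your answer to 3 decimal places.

Rank x: 6, 1, 2, 5, 7, 4, 3, 8
Rank y: 1, 2, 8, 4, 3, 6, 5, 7
d = rank(x) − rank(y): 5, -1, -6, 1, 4, -2, -2, 1; Σd² = 88
ρ = 1 − 6Σd² / [n(n²−1)] = 1 − 6×88 / (8×63) = 1 − 528/504 ≈ -0.048

-0.048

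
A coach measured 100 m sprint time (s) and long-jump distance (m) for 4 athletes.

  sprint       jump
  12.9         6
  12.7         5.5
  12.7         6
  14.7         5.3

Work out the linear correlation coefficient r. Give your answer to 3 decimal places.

n = 4, Σx = 53, Σy = 22.8, Σx² = 705.08, Σy² = 130.34, Σxy = 301.36
nΣxy − ΣxΣy = 1205.44 − 1208.4 = -2.96
nΣx² − (Σx)² = 2820.32 − 2809 = 11.32; nΣy² − (Σy)² = 521.36 − 519.84 = 1.52
r = -2.96 / √(11.32 × 1.52) = -2.96 / 4.1481 ≈ -0.714

-0.714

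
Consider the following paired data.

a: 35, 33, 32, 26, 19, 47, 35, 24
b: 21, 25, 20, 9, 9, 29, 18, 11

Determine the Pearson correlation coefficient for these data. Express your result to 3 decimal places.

n = 8, Σa = 251, Σb = 142, Σa² = 8385, Σb² = 2914, Σab = 4862
nΣab − ΣaΣb = 38896 − 35642 = 3254
nΣa² − (Σa)² = 67080 − 63001 = 4079; nΣb² − (Σb)² = 23312 − 20164 = 3148
r = 3254 / √(4079 × 3148) = 3254 / 3583.3911 ≈ 0.908

0.908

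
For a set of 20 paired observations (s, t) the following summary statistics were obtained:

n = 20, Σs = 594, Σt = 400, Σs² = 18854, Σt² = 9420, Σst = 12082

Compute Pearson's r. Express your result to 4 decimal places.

0.1540

r = (nΣst − ΣsΣt) / √[(nΣs² − (Σs)²)(nΣt² − (Σt)²)]
Numerator: 20×12082 − 594×400 = 4040
Denominator: √[(377080 − 352836)(188400 − 160000)] = √[24244 × 28400] = 26239.8476
r = 4040 / 26239.8476 ≈ 0.1540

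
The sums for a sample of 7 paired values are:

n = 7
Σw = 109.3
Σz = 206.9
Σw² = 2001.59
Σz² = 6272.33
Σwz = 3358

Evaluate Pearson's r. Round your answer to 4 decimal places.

r = (nΣwz − ΣwΣz) / √[(nΣw² − (Σw)²)(nΣz² − (Σz)²)]
Numerator: 7×3358 − 109.3×206.9 = 891.83
Denominator: √[(14011.13 − 11946.49)(43906.31 − 42807.61)] = √[2064.64 × 1098.7] = 1506.1275
r = 891.83 / 1506.1275 ≈ 0.5921

0.5921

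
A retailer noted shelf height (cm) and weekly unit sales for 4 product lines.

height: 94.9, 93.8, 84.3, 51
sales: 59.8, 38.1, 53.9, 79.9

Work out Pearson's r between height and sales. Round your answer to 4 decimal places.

n = 4, Σx = 324, Σy = 231.7, Σx² = 27511.94, Σy² = 14316.87, Σxy = 17867.47
nΣxy − ΣxΣy = 71469.88 − 75070.8 = -3600.92
nΣx² − (Σx)² = 110047.76 − 104976 = 5071.76; nΣy² − (Σy)² = 57267.48 − 53684.89 = 3582.59
r = -3600.92 / √(5071.76 × 3582.59) = -3600.92 / 4262.6326 ≈ -0.8448

-0.8448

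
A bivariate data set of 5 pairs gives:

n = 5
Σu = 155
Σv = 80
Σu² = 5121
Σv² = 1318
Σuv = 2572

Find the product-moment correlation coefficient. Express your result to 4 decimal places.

0.8396

r = (nΣuv − ΣuΣv) / √[(nΣu² − (Σu)²)(nΣv² − (Σv)²)]
Numerator: 5×2572 − 155×80 = 460
Denominator: √[(25605 − 24025)(6590 − 6400)] = √[1580 × 190] = 547.9051
r = 460 / 547.9051 ≈ 0.8396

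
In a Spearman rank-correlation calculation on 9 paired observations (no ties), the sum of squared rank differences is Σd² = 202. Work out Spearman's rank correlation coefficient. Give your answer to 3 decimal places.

ρ = 1 − 6Σd² / [n(n²−1)] = 1 − 6×202 / (9×80)
  = 1 − 1212/720 = 1 − 1.6833 ≈ -0.683

-0.683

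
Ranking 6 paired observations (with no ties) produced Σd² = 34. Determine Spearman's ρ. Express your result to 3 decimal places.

ρ = 1 − 6Σd² / [n(n²−1)] = 1 − 6×34 / (6×35)
  = 1 − 204/210 = 1 − 0.9714 ≈ 0.029

0.029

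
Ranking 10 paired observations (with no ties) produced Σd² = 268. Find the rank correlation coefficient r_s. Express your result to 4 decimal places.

ρ = 1 − 6Σd² / [n(n²−1)] = 1 − 6×268 / (10×99)
  = 1 − 1608/990 = 1 − 1.62424 ≈ -0.6242

-0.6242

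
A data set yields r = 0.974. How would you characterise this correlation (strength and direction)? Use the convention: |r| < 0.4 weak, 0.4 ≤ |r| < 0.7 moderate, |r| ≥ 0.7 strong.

strong positive

r = 0.974 > 0 so the relationship is positive.
|r| = 0.974, which falls in the strong range.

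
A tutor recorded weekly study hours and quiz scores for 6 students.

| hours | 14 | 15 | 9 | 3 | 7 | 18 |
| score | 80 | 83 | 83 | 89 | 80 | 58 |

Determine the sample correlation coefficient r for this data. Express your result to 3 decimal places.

n = 6, Σx = 66, Σy = 473, Σx² = 884, Σy² = 37863, Σxy = 4983
nΣxy − ΣxΣy = 29898 − 31218 = -1320
nΣx² − (Σx)² = 5304 − 4356 = 948; nΣy² − (Σy)² = 227178 − 223729 = 3449
r = -1320 / √(948 × 3449) = -1320 / 1808.2179 ≈ -0.730

-0.730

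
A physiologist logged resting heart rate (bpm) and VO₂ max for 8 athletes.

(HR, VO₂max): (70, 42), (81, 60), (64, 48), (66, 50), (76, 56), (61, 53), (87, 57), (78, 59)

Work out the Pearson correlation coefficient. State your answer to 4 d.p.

n = 8, Σx = 583, Σy = 425, Σx² = 43063, Σy² = 22843, Σxy = 31222
nΣxy − ΣxΣy = 249776 − 247775 = 2001
nΣx² − (Σx)² = 344504 − 339889 = 4615; nΣy² − (Σy)² = 182744 − 180625 = 2119
r = 2001 / √(4615 × 2119) = 2001 / 3127.1688 ≈ 0.6399

0.6399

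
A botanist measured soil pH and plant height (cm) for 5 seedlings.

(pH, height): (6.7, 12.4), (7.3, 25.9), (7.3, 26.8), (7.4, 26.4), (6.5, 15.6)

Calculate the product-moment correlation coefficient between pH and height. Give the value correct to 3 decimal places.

0.937

n = 5, Σx = 35.2, Σy = 107.1, Σx² = 248.48, Σy² = 2483.13, Σxy = 764.55
nΣxy − ΣxΣy = 3822.75 − 3769.92 = 52.83
nΣx² − (Σx)² = 1242.4 − 1239.04 = 3.36; nΣy² − (Σy)² = 12415.65 − 11470.41 = 945.24
r = 52.83 / √(3.36 × 945.24) = 52.83 / 56.3561 ≈ 0.937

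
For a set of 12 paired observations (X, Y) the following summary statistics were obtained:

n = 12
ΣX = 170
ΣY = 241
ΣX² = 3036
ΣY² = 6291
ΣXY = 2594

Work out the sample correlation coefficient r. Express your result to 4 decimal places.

r = (nΣXY − ΣXΣY) / √[(nΣX² − (ΣX)²)(nΣY² − (ΣY)²)]
Numerator: 12×2594 − 170×241 = -9842
Denominator: √[(36432 − 28900)(75492 − 58081)] = √[7532 × 17411] = 11451.6222
r = -9842 / 11451.6222 ≈ -0.8594

-0.8594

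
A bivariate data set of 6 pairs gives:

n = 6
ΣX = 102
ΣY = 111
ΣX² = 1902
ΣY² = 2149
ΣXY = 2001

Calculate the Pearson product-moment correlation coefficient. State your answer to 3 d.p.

r = (nΣXY − ΣXΣY) / √[(nΣX² − (ΣX)²)(nΣY² − (ΣY)²)]
Numerator: 6×2001 − 102×111 = 684
Denominator: √[(11412 − 10404)(12894 − 12321)] = √[1008 × 573] = 759.9895
r = 684 / 759.9895 ≈ 0.900

0.900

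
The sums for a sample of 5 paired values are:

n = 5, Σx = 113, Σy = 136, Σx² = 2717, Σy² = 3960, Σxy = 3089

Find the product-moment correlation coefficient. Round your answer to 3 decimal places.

r = (nΣxy − ΣxΣy) / √[(nΣx² − (Σx)²)(nΣy² − (Σy)²)]
Numerator: 5×3089 − 113×136 = 77
Denominator: √[(13585 − 12769)(19800 − 18496)] = √[816 × 1304] = 1031.5348
r = 77 / 1031.5348 ≈ 0.075

0.075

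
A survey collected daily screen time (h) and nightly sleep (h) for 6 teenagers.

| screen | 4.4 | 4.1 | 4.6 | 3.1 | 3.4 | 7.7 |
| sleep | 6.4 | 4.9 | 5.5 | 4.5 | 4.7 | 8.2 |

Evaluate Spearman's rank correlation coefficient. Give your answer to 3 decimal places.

0.943

Rank screen: 4, 3, 5, 1, 2, 6
Rank sleep: 5, 3, 4, 1, 2, 6
d = rank(screen) − rank(sleep): -1, 0, 1, 0, 0, 0; Σd² = 2
ρ = 1 − 6Σd² / [n(n²−1)] = 1 − 6×2 / (6×35) = 1 − 12/210 ≈ 0.943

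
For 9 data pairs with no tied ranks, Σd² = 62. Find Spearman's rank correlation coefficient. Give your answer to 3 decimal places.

ρ = 1 − 6Σd² / [n(n²−1)] = 1 − 6×62 / (9×80)
  = 1 − 372/720 = 1 − 0.5167 ≈ 0.483

0.483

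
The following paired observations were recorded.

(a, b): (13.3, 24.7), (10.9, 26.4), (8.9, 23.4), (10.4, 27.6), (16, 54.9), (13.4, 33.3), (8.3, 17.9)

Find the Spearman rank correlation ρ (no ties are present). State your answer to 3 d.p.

0.857

Rank a: 5, 4, 2, 3, 7, 6, 1
Rank b: 3, 4, 2, 5, 7, 6, 1
d = rank(a) − rank(b): 2, 0, 0, -2, 0, 0, 0; Σd² = 8
ρ = 1 − 6Σd² / [n(n²−1)] = 1 − 6×8 / (7×48) = 1 − 48/336 ≈ 0.857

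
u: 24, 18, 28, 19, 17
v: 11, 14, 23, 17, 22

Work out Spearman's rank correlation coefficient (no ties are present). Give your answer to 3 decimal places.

0.100

Rank u: 4, 2, 5, 3, 1
Rank v: 1, 2, 5, 3, 4
d = rank(u) − rank(v): 3, 0, 0, 0, -3; Σd² = 18
ρ = 1 − 6Σd² / [n(n²−1)] = 1 − 6×18 / (5×24) = 1 − 108/120 ≈ 0.100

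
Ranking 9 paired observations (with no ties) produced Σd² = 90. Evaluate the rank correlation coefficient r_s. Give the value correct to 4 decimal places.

0.2500

ρ = 1 − 6Σd² / [n(n²−1)] = 1 − 6×90 / (9×80)
  = 1 − 540/720 = 1 − 0.75000 ≈ 0.2500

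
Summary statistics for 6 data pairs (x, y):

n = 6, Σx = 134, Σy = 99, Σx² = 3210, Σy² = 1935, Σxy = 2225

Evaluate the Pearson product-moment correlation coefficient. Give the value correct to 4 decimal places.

r = (nΣxy − ΣxΣy) / √[(nΣx² − (Σx)²)(nΣy² − (Σy)²)]
Numerator: 6×2225 − 134×99 = 84
Denominator: √[(19260 − 17956)(11610 − 9801)] = √[1304 × 1809] = 1535.8828
r = 84 / 1535.8828 ≈ 0.0547

0.0547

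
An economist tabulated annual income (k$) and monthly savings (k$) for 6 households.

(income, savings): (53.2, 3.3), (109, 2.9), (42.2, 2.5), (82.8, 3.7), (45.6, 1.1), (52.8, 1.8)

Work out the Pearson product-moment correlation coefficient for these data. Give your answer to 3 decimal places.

n = 6, Σx = 385.6, Σy = 15.3, Σx² = 28215.12, Σy² = 43.69, Σxy = 1048.72
nΣxy − ΣxΣy = 6292.32 − 5899.68 = 392.64
nΣx² − (Σx)² = 169290.72 − 148687.36 = 20603.36; nΣy² − (Σy)² = 262.14 − 234.09 = 28.05
r = 392.64 / √(20603.36 × 28.05) = 392.64 / 760.2133 ≈ 0.516

0.516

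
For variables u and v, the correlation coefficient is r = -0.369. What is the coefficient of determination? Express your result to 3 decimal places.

r² = (-0.369)² = 0.136

0.136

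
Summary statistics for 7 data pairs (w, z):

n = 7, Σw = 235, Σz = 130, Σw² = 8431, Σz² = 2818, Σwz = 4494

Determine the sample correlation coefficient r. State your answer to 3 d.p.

r = (nΣwz − ΣwΣz) / √[(nΣw² − (Σw)²)(nΣz² − (Σz)²)]
Numerator: 7×4494 − 235×130 = 908
Denominator: √[(59017 − 55225)(19726 − 16900)] = √[3792 × 2826] = 3273.5595
r = 908 / 3273.5595 ≈ 0.277

0.277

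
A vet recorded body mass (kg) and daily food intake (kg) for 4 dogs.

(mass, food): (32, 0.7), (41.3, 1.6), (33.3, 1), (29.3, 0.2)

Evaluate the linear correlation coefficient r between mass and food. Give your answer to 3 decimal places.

0.963

n = 4, Σx = 135.9, Σy = 3.5, Σx² = 4697.07, Σy² = 4.09, Σxy = 127.64
nΣxy − ΣxΣy = 510.56 − 475.65 = 34.91
nΣx² − (Σx)² = 18788.28 − 18468.81 = 319.47; nΣy² − (Σy)² = 16.36 − 12.25 = 4.11
r = 34.91 / √(319.47 × 4.11) = 34.91 / 36.2356 ≈ 0.963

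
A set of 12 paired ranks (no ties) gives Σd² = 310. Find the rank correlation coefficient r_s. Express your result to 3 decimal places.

ρ = 1 − 6Σd² / [n(n²−1)] = 1 − 6×310 / (12×143)
  = 1 − 1860/1716 = 1 − 1.0839 ≈ -0.084

-0.084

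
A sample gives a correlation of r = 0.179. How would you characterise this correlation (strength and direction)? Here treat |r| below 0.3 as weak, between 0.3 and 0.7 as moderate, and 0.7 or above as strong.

weak positive

r = 0.179 > 0 so the relationship is positive.
|r| = 0.179, which falls in the weak range.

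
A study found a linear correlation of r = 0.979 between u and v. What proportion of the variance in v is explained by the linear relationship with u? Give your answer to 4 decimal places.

r² = (0.979)² = 0.9584

0.9584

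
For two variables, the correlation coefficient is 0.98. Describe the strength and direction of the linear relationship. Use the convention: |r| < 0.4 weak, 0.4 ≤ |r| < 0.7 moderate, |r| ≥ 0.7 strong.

r = 0.98 > 0 so the relationship is positive.
|r| = 0.98, which falls in the strong range.

strong positive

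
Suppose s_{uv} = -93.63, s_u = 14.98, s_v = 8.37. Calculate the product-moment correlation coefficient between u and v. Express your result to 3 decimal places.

-0.747

r = Cov(u,v) / (s_u · s_v) = -93.63 / (14.98 × 8.37)
  = -93.63 / 125.3826 ≈ -0.747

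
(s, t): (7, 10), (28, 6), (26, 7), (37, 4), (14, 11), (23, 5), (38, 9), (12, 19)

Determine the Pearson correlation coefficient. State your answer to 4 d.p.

-0.6167

n = 8, Σs = 185, Σt = 71, Σs² = 5191, Σt² = 789, Σst = 1407
nΣst − ΣsΣt = 11256 − 13135 = -1879
nΣs² − (Σs)² = 41528 − 34225 = 7303; nΣt² − (Σt)² = 6312 − 5041 = 1271
r = -1879 / √(7303 × 1271) = -1879 / 3046.6560 ≈ -0.6167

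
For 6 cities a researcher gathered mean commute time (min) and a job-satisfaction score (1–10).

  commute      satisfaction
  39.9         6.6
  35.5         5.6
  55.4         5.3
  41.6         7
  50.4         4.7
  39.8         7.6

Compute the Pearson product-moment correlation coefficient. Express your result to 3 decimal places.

n = 6, Σx = 262.6, Σy = 36.8, Σx² = 11776.18, Σy² = 231.86, Σxy = 1586.32
nΣxy − ΣxΣy = 9517.92 − 9663.68 = -145.76
nΣx² − (Σx)² = 70657.08 − 68958.76 = 1698.32; nΣy² − (Σy)² = 1391.16 − 1354.24 = 36.92
r = -145.76 / √(1698.32 × 36.92) = -145.76 / 250.4036 ≈ -0.582

-0.582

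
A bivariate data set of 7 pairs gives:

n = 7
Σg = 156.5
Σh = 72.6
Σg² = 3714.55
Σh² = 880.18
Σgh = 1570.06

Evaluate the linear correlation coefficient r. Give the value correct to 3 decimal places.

-0.320

r = (nΣgh − ΣgΣh) / √[(nΣg² − (Σg)²)(nΣh² − (Σh)²)]
Numerator: 7×1570.06 − 156.5×72.6 = -371.48
Denominator: √[(26001.85 − 24492.25)(6161.26 − 5270.76)] = √[1509.6 × 890.5] = 1159.4390
r = -371.48 / 1159.4390 ≈ -0.320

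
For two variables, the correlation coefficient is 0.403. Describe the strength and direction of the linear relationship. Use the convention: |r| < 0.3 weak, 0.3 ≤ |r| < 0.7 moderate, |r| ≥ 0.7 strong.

moderate positive

r = 0.403 > 0 so the relationship is positive.
|r| = 0.403, which falls in the moderate range.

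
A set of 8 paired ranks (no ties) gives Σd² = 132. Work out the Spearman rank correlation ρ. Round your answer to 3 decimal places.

ρ = 1 − 6Σd² / [n(n²−1)] = 1 − 6×132 / (8×63)
  = 1 − 792/504 = 1 − 1.5714 ≈ -0.571

-0.571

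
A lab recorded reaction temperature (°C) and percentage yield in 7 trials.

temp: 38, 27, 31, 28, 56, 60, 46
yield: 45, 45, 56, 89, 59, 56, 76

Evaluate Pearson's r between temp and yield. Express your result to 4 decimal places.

n = 7, Σx = 286, Σy = 426, Σx² = 12770, Σy² = 27500, Σxy = 17313
nΣxy − ΣxΣy = 121191 − 121836 = -645
nΣx² − (Σx)² = 89390 − 81796 = 7594; nΣy² − (Σy)² = 192500 − 181476 = 11024
r = -645 / √(7594 × 11024) = -645 / 9149.6588 ≈ -0.0705

-0.0705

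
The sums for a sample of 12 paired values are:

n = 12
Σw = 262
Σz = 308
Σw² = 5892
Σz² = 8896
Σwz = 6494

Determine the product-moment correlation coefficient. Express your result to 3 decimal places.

-0.559

r = (nΣwz − ΣwΣz) / √[(nΣw² − (Σw)²)(nΣz² − (Σz)²)]
Numerator: 12×6494 − 262×308 = -2768
Denominator: √[(70704 − 68644)(106752 − 94864)] = √[2060 × 11888] = 4948.6645
r = -2768 / 4948.6645 ≈ -0.559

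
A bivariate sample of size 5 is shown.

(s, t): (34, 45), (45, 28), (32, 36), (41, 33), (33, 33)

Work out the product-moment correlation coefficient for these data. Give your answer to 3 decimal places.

n = 5, Σs = 185, Σt = 175, Σs² = 6975, Σt² = 6283, Σst = 6384
nΣst − ΣsΣt = 31920 − 32375 = -455
nΣs² − (Σs)² = 34875 − 34225 = 650; nΣt² − (Σt)² = 31415 − 30625 = 790
r = -455 / √(650 × 790) = -455 / 716.5891 ≈ -0.635

-0.635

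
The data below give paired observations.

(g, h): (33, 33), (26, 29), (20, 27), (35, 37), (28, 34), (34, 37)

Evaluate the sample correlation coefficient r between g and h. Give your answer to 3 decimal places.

n = 6, Σg = 176, Σh = 197, Σg² = 5330, Σh² = 6553, Σgh = 5888
nΣgh − ΣgΣh = 35328 − 34672 = 656
nΣg² − (Σg)² = 31980 − 30976 = 1004; nΣh² − (Σh)² = 39318 − 38809 = 509
r = 656 / √(1004 × 509) = 656 / 714.8678 ≈ 0.918

0.918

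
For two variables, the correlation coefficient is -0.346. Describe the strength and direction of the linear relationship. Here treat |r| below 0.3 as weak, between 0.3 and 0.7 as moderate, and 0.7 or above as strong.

r = -0.346 < 0 so the relationship is negative.
|r| = 0.346, which falls in the moderate range.

moderate negative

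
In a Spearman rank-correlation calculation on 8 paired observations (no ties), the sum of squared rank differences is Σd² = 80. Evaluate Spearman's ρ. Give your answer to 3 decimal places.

ρ = 1 − 6Σd² / [n(n²−1)] = 1 − 6×80 / (8×63)
  = 1 − 480/504 = 1 − 0.9524 ≈ 0.048

0.048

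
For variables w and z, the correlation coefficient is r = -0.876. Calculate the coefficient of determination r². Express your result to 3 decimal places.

r² = (-0.876)² = 0.767

0.767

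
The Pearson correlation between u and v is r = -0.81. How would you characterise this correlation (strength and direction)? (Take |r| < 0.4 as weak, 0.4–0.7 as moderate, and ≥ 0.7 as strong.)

r = -0.81 < 0 so the relationship is negative.
|r| = 0.81, which falls in the strong range.

strong negative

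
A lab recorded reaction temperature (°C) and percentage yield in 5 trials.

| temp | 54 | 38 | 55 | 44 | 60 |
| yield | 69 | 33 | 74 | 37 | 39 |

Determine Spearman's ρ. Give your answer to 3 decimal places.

Rank temp: 3, 1, 4, 2, 5
Rank yield: 4, 1, 5, 2, 3
d = rank(temp) − rank(yield): -1, 0, -1, 0, 2; Σd² = 6
ρ = 1 − 6Σd² / [n(n²−1)] = 1 − 6×6 / (5×24) = 1 − 36/120 ≈ 0.700

0.700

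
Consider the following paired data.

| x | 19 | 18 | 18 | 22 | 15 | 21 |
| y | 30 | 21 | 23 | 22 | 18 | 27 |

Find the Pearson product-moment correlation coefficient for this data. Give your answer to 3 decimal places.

n = 6, Σx = 113, Σy = 141, Σx² = 2159, Σy² = 3407, Σxy = 2683
nΣxy − ΣxΣy = 16098 − 15933 = 165
nΣx² − (Σx)² = 12954 − 12769 = 185; nΣy² − (Σy)² = 20442 − 19881 = 561
r = 165 / √(185 × 561) = 165 / 322.1568 ≈ 0.512

0.512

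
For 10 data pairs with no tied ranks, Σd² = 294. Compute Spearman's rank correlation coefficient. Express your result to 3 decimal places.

ρ = 1 − 6Σd² / [n(n²−1)] = 1 − 6×294 / (10×99)
  = 1 − 1764/990 = 1 − 1.7818 ≈ -0.782

-0.782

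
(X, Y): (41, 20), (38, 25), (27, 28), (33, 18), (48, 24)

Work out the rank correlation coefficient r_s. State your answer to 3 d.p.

-0.300

Rank X: 4, 3, 1, 2, 5
Rank Y: 2, 4, 5, 1, 3
d = rank(X) − rank(Y): 2, -1, -4, 1, 2; Σd² = 26
ρ = 1 − 6Σd² / [n(n²−1)] = 1 − 6×26 / (5×24) = 1 − 156/120 ≈ -0.300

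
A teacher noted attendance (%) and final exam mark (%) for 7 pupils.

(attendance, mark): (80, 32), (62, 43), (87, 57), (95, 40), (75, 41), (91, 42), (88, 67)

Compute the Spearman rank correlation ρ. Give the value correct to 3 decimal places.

-0.036

Rank attendance: 3, 1, 4, 7, 2, 6, 5
Rank mark: 1, 5, 6, 2, 3, 4, 7
d = rank(attendance) − rank(mark): 2, -4, -2, 5, -1, 2, -2; Σd² = 58
ρ = 1 − 6Σd² / [n(n²−1)] = 1 − 6×58 / (7×48) = 1 − 348/336 ≈ -0.036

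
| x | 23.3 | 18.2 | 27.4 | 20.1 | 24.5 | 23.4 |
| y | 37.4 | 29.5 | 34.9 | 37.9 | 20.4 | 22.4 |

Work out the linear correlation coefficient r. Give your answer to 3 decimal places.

n = 6, Σx = 136.9, Σy = 182.5, Σx² = 3176.71, Σy² = 5841.35, Σxy = 4150.33
nΣxy − ΣxΣy = 24901.98 − 24984.25 = -82.27
nΣx² − (Σx)² = 19060.26 − 18741.61 = 318.65; nΣy² − (Σy)² = 35048.1 − 33306.25 = 1741.85
r = -82.27 / √(318.65 × 1741.85) = -82.27 / 745.0104 ≈ -0.110

-0.110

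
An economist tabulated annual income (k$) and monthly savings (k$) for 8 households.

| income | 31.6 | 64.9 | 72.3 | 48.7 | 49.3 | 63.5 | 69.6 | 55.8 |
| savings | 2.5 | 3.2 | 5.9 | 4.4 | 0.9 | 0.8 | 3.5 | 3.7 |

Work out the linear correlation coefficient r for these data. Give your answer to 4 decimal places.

0.3364

n = 8, Σx = 455.7, Σy = 24.9, Σx² = 27230.09, Σy² = 98.05, Σxy = 1472.76
nΣxy − ΣxΣy = 11782.08 − 11346.93 = 435.15
nΣx² − (Σx)² = 217840.72 − 207662.49 = 10178.23; nΣy² − (Σy)² = 784.4 − 620.01 = 164.39
r = 435.15 / √(10178.23 × 164.39) = 435.15 / 1293.5220 ≈ 0.3364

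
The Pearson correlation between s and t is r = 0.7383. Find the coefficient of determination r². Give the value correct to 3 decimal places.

0.545

r² = (0.7383)² = 0.545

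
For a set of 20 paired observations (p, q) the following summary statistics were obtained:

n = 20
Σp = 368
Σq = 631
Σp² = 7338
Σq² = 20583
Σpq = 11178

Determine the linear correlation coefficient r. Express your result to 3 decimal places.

-0.699

r = (nΣpq − ΣpΣq) / √[(nΣp² − (Σp)²)(nΣq² − (Σq)²)]
Numerator: 20×11178 − 368×631 = -8648
Denominator: √[(146760 − 135424)(411660 − 398161)] = √[11336 × 13499] = 12370.3138
r = -8648 / 12370.3138 ≈ -0.699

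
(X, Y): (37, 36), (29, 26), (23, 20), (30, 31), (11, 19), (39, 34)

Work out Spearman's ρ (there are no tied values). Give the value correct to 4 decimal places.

Rank X: 5, 3, 2, 4, 1, 6
Rank Y: 6, 3, 2, 4, 1, 5
d = rank(X) − rank(Y): -1, 0, 0, 0, 0, 1; Σd² = 2
ρ = 1 − 6Σd² / [n(n²−1)] = 1 − 6×2 / (6×35) = 1 − 12/210 ≈ 0.9429

0.9429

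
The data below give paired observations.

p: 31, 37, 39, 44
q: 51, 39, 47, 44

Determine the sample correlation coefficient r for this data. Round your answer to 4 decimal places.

n = 4, Σp = 151, Σq = 181, Σp² = 5787, Σq² = 8267, Σpq = 6793
nΣpq − ΣpΣq = 27172 − 27331 = -159
nΣp² − (Σp)² = 23148 − 22801 = 347; nΣq² − (Σq)² = 33068 − 32761 = 307
r = -159 / √(347 × 307) = -159 / 326.3878 ≈ -0.4872

-0.4872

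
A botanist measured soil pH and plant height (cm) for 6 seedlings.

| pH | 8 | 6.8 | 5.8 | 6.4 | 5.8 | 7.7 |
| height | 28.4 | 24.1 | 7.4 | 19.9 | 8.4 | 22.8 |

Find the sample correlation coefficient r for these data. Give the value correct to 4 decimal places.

0.8963

n = 6, Σx = 40.5, Σy = 111, Σx² = 277.77, Σy² = 2428.54, Σxy = 785.64
nΣxy − ΣxΣy = 4713.84 − 4495.5 = 218.34
nΣx² − (Σx)² = 1666.62 − 1640.25 = 26.37; nΣy² − (Σy)² = 14571.24 − 12321 = 2250.24
r = 218.34 / √(26.37 × 2250.24) = 218.34 / 243.5956 ≈ 0.8963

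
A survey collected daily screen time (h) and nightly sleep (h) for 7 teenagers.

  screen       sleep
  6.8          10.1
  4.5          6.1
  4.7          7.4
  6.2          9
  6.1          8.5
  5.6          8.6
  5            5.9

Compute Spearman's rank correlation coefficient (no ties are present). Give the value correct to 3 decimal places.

Rank screen: 7, 1, 2, 6, 5, 4, 3
Rank sleep: 7, 2, 3, 6, 4, 5, 1
d = rank(screen) − rank(sleep): 0, -1, -1, 0, 1, -1, 2; Σd² = 8
ρ = 1 − 6Σd² / [n(n²−1)] = 1 − 6×8 / (7×48) = 1 − 48/336 ≈ 0.857

0.857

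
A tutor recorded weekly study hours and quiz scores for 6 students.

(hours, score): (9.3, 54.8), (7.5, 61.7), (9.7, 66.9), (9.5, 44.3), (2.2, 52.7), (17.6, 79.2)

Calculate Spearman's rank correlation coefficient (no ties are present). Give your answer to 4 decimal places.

Rank hours: 3, 2, 5, 4, 1, 6
Rank score: 3, 4, 5, 1, 2, 6
d = rank(hours) − rank(score): 0, -2, 0, 3, -1, 0; Σd² = 14
ρ = 1 − 6Σd² / [n(n²−1)] = 1 − 6×14 / (6×35) = 1 − 84/210 ≈ 0.6000

0.6000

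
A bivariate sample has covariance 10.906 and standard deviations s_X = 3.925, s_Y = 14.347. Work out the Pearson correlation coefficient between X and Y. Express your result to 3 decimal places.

0.194

r = Cov(X,Y) / (s_X · s_Y) = 10.906 / (3.925 × 14.347)
  = 10.906 / 56.3120 ≈ 0.194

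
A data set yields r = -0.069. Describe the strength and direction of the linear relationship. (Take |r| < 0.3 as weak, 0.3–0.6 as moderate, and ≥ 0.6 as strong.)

weak negative

r = -0.069 < 0 so the relationship is negative.
|r| = 0.069, which falls in the weak range.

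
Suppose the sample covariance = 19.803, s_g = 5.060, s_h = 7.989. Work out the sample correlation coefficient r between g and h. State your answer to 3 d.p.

0.490

r = Cov(g,h) / (s_g · s_h) = 19.803 / (5.060 × 7.989)
  = 19.803 / 40.4243 ≈ 0.490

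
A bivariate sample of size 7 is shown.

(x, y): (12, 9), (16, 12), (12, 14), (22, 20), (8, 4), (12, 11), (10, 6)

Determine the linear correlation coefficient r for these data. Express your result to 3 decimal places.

0.910

n = 7, Σx = 92, Σy = 76, Σx² = 1336, Σy² = 994, Σxy = 1132
nΣxy − ΣxΣy = 7924 − 6992 = 932
nΣx² − (Σx)² = 9352 − 8464 = 888; nΣy² − (Σy)² = 6958 − 5776 = 1182
r = 932 / √(888 × 1182) = 932 / 1024.5077 ≈ 0.910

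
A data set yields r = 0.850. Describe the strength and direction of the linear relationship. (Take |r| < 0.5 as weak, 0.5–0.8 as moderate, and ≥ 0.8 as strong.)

r = 0.850 > 0 so the relationship is positive.
|r| = 0.850, which falls in the strong range.

strong positive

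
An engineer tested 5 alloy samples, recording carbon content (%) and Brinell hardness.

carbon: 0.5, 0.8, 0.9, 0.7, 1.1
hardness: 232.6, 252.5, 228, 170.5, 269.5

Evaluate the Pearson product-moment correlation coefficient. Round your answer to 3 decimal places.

n = 5, Σx = 4, Σy = 1153.1, Σx² = 3.4, Σy² = 271543.51, Σxy = 939.3
nΣxy − ΣxΣy = 4696.5 − 4612.4 = 84.1
nΣx² − (Σx)² = 17 − 16 = 1; nΣy² − (Σy)² = 1357717.55 − 1329639.61 = 28077.94
r = 84.1 / √(1 × 28077.94) = 84.1 / 167.5647 ≈ 0.502

0.502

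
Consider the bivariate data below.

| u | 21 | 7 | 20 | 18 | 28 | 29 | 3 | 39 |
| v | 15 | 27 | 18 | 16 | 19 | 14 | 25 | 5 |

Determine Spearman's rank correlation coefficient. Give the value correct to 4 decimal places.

Rank u: 5, 2, 4, 3, 6, 7, 1, 8
Rank v: 3, 8, 5, 4, 6, 2, 7, 1
d = rank(u) − rank(v): 2, -6, -1, -1, 0, 5, -6, 7; Σd² = 152
ρ = 1 − 6Σd² / [n(n²−1)] = 1 − 6×152 / (8×63) = 1 − 912/504 ≈ -0.8095

-0.8095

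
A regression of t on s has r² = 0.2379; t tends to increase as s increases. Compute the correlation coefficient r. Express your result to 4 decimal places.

|r| = √0.2379 = 0.4877
The association is positive, so r = 0.4877.

0.4877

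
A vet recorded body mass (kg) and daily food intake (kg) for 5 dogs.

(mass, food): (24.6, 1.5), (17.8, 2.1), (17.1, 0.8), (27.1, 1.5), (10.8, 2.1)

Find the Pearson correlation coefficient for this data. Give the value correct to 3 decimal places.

n = 5, Σx = 97.4, Σy = 8, Σx² = 2065.46, Σy² = 13.96, Σxy = 151.29
nΣxy − ΣxΣy = 756.45 − 779.2 = -22.75
nΣx² − (Σx)² = 10327.3 − 9486.76 = 840.54; nΣy² − (Σy)² = 69.8 − 64 = 5.8
r = -22.75 / √(840.54 × 5.8) = -22.75 / 69.8221 ≈ -0.326

-0.326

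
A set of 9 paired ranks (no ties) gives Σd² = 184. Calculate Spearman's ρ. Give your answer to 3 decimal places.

-0.533

ρ = 1 − 6Σd² / [n(n²−1)] = 1 − 6×184 / (9×80)
  = 1 − 1104/720 = 1 − 1.5333 ≈ -0.533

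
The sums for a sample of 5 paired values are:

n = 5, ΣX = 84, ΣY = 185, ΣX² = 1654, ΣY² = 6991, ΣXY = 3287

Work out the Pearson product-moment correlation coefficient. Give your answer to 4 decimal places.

0.9507

r = (nΣXY − ΣXΣY) / √[(nΣX² − (ΣX)²)(nΣY² − (ΣY)²)]
Numerator: 5×3287 − 84×185 = 895
Denominator: √[(8270 − 7056)(34955 − 34225)] = √[1214 × 730] = 941.3926
r = 895 / 941.3926 ≈ 0.9507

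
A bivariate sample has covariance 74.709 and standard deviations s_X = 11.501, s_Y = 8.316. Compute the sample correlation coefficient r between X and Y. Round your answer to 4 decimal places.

0.7811

r = Cov(X,Y) / (s_X · s_Y) = 74.709 / (11.501 × 8.316)
  = 74.709 / 95.6423 ≈ 0.7811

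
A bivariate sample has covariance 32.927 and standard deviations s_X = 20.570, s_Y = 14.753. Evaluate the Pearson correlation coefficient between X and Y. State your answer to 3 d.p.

0.109

r = Cov(X,Y) / (s_X · s_Y) = 32.927 / (20.570 × 14.753)
  = 32.927 / 303.4692 ≈ 0.109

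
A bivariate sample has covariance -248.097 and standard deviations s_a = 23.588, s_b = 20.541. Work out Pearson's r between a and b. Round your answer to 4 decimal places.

-0.5120

r = Cov(a,b) / (s_a · s_b) = -248.097 / (23.588 × 20.541)
  = -248.097 / 484.5211 ≈ -0.5120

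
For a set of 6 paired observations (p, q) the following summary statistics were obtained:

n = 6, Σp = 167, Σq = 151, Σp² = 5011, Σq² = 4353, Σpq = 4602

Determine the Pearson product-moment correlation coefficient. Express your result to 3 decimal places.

r = (nΣpq − ΣpΣq) / √[(nΣp² − (Σp)²)(nΣq² − (Σq)²)]
Numerator: 6×4602 − 167×151 = 2395
Denominator: √[(30066 − 27889)(26118 − 22801)] = √[2177 × 3317] = 2687.2121
r = 2395 / 2687.2121 ≈ 0.891

0.891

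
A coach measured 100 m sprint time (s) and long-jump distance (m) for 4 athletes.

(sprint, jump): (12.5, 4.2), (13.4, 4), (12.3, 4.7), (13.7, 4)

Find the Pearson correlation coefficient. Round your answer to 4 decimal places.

-0.8419

n = 4, Σx = 51.9, Σy = 16.9, Σx² = 674.79, Σy² = 71.73, Σxy = 218.71
nΣxy − ΣxΣy = 874.84 − 877.11 = -2.27
nΣx² − (Σx)² = 2699.16 − 2693.61 = 5.55; nΣy² − (Σy)² = 286.92 − 285.61 = 1.31
r = -2.27 / √(5.55 × 1.31) = -2.27 / 2.6964 ≈ -0.8419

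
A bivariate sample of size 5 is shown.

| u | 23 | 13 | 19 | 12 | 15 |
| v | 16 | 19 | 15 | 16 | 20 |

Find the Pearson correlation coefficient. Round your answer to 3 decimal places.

n = 5, Σu = 82, Σv = 86, Σu² = 1428, Σv² = 1498, Σuv = 1392
nΣuv − ΣuΣv = 6960 − 7052 = -92
nΣu² − (Σu)² = 7140 − 6724 = 416; nΣv² − (Σv)² = 7490 − 7396 = 94
r = -92 / √(416 × 94) = -92 / 197.7473 ≈ -0.465

-0.465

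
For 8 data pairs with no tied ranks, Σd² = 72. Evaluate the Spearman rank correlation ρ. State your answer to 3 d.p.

ρ = 1 − 6Σd² / [n(n²−1)] = 1 − 6×72 / (8×63)
  = 1 − 432/504 = 1 − 0.8571 ≈ 0.143

0.143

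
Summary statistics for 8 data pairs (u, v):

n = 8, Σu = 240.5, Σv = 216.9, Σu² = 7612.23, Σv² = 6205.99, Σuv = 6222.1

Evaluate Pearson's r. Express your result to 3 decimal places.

r = (nΣuv − ΣuΣv) / √[(nΣu² − (Σu)²)(nΣv² − (Σv)²)]
Numerator: 8×6222.1 − 240.5×216.9 = -2387.65
Denominator: √[(60897.84 − 57840.25)(49647.92 − 47045.61)] = √[3057.59 × 2602.31] = 2820.7795
r = -2387.65 / 2820.7795 ≈ -0.846

-0.846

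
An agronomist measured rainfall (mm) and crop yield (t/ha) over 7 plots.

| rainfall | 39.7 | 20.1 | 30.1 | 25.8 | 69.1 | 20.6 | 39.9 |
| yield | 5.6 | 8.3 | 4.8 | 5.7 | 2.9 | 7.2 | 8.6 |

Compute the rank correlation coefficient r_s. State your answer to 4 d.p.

Rank rainfall: 5, 1, 4, 3, 7, 2, 6
Rank yield: 3, 6, 2, 4, 1, 5, 7
d = rank(rainfall) − rank(yield): 2, -5, 2, -1, 6, -3, -1; Σd² = 80
ρ = 1 − 6Σd² / [n(n²−1)] = 1 − 6×80 / (7×48) = 1 − 480/336 ≈ -0.4286

-0.4286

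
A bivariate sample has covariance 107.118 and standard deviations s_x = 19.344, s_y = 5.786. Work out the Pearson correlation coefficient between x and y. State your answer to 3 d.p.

r = Cov(x,y) / (s_x · s_y) = 107.118 / (19.344 × 5.786)
  = 107.118 / 111.9244 ≈ 0.957

0.957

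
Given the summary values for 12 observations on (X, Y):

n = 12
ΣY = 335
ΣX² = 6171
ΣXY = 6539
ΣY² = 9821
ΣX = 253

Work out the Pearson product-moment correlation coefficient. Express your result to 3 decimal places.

r = (nΣXY − ΣXΣY) / √[(nΣX² − (ΣX)²)(nΣY² − (ΣY)²)]
Numerator: 12×6539 − 253×335 = -6287
Denominator: √[(74052 − 64009)(117852 − 112225)] = √[10043 × 5627] = 7517.4438
r = -6287 / 7517.4438 ≈ -0.836

-0.836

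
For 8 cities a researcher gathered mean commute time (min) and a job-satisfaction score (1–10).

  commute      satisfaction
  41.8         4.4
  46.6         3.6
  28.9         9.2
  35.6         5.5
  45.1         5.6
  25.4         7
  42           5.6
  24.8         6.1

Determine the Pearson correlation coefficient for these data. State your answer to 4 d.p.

-0.7105

n = 8, Σx = 290.2, Σy = 47, Σx² = 11079.58, Σy² = 296.14, Σxy = 1630.2
nΣxy − ΣxΣy = 13041.6 − 13639.4 = -597.8
nΣx² − (Σx)² = 88636.64 − 84216.04 = 4420.6; nΣy² − (Σy)² = 2369.12 − 2209 = 160.12
r = -597.8 / √(4420.6 × 160.12) = -597.8 / 841.3242 ≈ -0.7105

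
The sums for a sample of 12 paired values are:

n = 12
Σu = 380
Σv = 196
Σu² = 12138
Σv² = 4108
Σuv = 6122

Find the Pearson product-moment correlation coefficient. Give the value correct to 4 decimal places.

-0.2748

r = (nΣuv − ΣuΣv) / √[(nΣu² − (Σu)²)(nΣv² − (Σv)²)]
Numerator: 12×6122 − 380×196 = -1016
Denominator: √[(145656 − 144400)(49296 − 38416)] = √[1256 × 10880] = 3696.6580
r = -1016 / 3696.6580 ≈ -0.2748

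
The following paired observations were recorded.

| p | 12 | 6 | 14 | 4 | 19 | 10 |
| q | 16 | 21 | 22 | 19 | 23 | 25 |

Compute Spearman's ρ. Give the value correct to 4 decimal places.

Rank p: 4, 2, 5, 1, 6, 3
Rank q: 1, 3, 4, 2, 5, 6
d = rank(p) − rank(q): 3, -1, 1, -1, 1, -3; Σd² = 22
ρ = 1 − 6Σd² / [n(n²−1)] = 1 − 6×22 / (6×35) = 1 − 132/210 ≈ 0.3714

0.3714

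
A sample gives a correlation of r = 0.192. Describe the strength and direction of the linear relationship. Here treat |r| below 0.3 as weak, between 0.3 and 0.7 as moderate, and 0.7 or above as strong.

weak positive

r = 0.192 > 0 so the relationship is positive.
|r| = 0.192, which falls in the weak range.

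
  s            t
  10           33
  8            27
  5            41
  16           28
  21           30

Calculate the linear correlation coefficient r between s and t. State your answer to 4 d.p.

n = 5, Σs = 60, Σt = 159, Σs² = 886, Σt² = 5183, Σst = 1829
nΣst − ΣsΣt = 9145 − 9540 = -395
nΣs² − (Σs)² = 4430 − 3600 = 830; nΣt² − (Σt)² = 25915 − 25281 = 634
r = -395 / √(830 × 634) = -395 / 725.4102 ≈ -0.5445

-0.5445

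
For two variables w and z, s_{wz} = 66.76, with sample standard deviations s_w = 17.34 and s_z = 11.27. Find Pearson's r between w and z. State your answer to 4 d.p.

0.3416

r = Cov(w,z) / (s_w · s_z) = 66.76 / (17.34 × 11.27)
  = 66.76 / 195.4218 ≈ 0.3416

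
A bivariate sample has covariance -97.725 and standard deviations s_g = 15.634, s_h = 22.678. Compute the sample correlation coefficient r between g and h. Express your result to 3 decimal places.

r = Cov(g,h) / (s_g · s_h) = -97.725 / (15.634 × 22.678)
  = -97.725 / 354.5479 ≈ -0.276

-0.276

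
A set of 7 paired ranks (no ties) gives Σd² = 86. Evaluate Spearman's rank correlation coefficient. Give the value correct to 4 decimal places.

ρ = 1 − 6Σd² / [n(n²−1)] = 1 − 6×86 / (7×48)
  = 1 − 516/336 = 1 − 1.53571 ≈ -0.5357

-0.5357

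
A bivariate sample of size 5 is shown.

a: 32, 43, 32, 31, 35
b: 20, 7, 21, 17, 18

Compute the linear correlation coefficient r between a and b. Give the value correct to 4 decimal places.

n = 5, Σa = 173, Σb = 83, Σa² = 6083, Σb² = 1503, Σab = 2770
nΣab − ΣaΣb = 13850 − 14359 = -509
nΣa² − (Σa)² = 30415 − 29929 = 486; nΣb² − (Σb)² = 7515 − 6889 = 626
r = -509 / √(486 × 626) = -509 / 551.5759 ≈ -0.9228

-0.9228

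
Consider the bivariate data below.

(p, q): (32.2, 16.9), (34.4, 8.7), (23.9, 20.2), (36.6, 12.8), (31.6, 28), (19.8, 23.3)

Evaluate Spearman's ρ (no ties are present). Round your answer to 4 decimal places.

Rank p: 4, 5, 2, 6, 3, 1
Rank q: 3, 1, 4, 2, 6, 5
d = rank(p) − rank(q): 1, 4, -2, 4, -3, -4; Σd² = 62
ρ = 1 − 6Σd² / [n(n²−1)] = 1 − 6×62 / (6×35) = 1 − 372/210 ≈ -0.7714

-0.7714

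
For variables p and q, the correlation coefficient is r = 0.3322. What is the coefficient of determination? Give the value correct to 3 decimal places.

r² = (0.3322)² = 0.110

0.110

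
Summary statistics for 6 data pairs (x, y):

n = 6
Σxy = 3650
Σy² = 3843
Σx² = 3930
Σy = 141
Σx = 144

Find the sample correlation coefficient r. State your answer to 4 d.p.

r = (nΣxy − ΣxΣy) / √[(nΣx² − (Σx)²)(nΣy² − (Σy)²)]
Numerator: 6×3650 − 144×141 = 1596
Denominator: √[(23580 − 20736)(23058 − 19881)] = √[2844 × 3177] = 3005.8922
r = 1596 / 3005.8922 ≈ 0.5310

0.5310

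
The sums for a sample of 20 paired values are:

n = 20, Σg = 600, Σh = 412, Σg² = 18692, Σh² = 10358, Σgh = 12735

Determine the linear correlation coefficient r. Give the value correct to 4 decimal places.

r = (nΣgh − ΣgΣh) / √[(nΣg² − (Σg)²)(nΣh² − (Σh)²)]
Numerator: 20×12735 − 600×412 = 7500
Denominator: √[(373840 − 360000)(207160 − 169744)] = √[13840 × 37416] = 22756.0418
r = 7500 / 22756.0418 ≈ 0.3296

0.3296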